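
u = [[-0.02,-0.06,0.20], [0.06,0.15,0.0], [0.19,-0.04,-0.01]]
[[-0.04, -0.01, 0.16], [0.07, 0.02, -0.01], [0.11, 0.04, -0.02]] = u @ [[0.64, 0.21, -0.07], [0.21, 0.07, -0.02], [-0.07, -0.02, 0.80]]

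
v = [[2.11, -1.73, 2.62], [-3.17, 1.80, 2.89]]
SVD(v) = [[-0.27, 0.96], [0.96, 0.27]] @ diag([4.718736136585679, 3.6991795405576715]) @ [[-0.77, 0.47, 0.44], [0.32, -0.32, 0.89]]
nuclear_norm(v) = 8.42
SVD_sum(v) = [[0.98, -0.59, -0.56], [-3.49, 2.12, 2.0]] + [[1.13, -1.14, 3.18], [0.32, -0.32, 0.89]]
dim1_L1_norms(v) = [6.46, 7.86]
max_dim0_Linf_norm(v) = 3.17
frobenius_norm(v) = 6.00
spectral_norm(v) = 4.72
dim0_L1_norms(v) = [5.28, 3.53, 5.51]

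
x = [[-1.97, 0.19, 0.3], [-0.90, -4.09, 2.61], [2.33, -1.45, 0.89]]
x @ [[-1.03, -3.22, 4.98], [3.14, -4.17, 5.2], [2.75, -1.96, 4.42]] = [[3.45, 4.96, -7.5], [-4.74, 14.84, -14.21], [-4.51, -3.20, 8.00]]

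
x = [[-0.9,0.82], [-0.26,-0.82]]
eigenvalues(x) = [(-0.86+0.46j), (-0.86-0.46j)]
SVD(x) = [[-0.91, 0.42], [0.42, 0.91]] @ diag([1.2983228944575071, 0.7326374695082695]) @ [[0.54, -0.84], [-0.84, -0.54]]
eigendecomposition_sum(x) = [[-0.45+0.19j, (0.41+0.77j)], [-0.13-0.24j, (-0.41+0.27j)]] + [[(-0.45-0.19j), 0.41-0.77j],[(-0.13+0.24j), -0.41-0.27j]]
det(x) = 0.95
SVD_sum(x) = [[-0.64, 0.99], [0.30, -0.46]] + [[-0.26, -0.17], [-0.56, -0.36]]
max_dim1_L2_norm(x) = 1.22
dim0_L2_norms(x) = [0.94, 1.16]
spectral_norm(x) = 1.30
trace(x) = -1.72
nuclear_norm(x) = 2.03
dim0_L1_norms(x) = [1.16, 1.64]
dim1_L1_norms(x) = [1.72, 1.08]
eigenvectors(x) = [[0.87+0.00j, (0.87-0j)], [(0.04+0.49j), (0.04-0.49j)]]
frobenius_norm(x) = 1.49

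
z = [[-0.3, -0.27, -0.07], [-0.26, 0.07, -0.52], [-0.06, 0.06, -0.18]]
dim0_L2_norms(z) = [0.4, 0.29, 0.55]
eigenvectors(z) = [[0.86+0.00j, 0.63-0.06j, (0.63+0.06j)], [(0.5+0j), (-0.67+0j), (-0.67-0j)], [0.08+0.00j, -0.37+0.06j, (-0.37-0.06j)]]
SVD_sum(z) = [[-0.13, -0.01, -0.19],[-0.32, -0.02, -0.48],[-0.1, -0.0, -0.15]] + [[-0.17,  -0.26,  0.12],  [0.06,  0.09,  -0.04],  [0.04,  0.06,  -0.03]] + [[-0.0, 0.00, 0.00], [0.00, -0.0, -0.00], [-0.0, 0.0, 0.0]]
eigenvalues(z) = [(-0.46+0j), (0.03+0.02j), (0.03-0.02j)]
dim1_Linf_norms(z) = [0.3, 0.52, 0.18]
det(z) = -0.00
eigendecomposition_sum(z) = [[-0.35+0.00j, -0.14-0.00j, -0.34+0.00j], [-0.20+0.00j, (-0.08-0j), -0.20+0.00j], [(-0.03+0j), -0.01-0.00j, -0.03+0.00j]] + [[(0.03-0.02j), (-0.07+0.06j), (0.14-0.17j)], [-0.03+0.02j, 0.08-0.06j, -0.16+0.17j], [-0.01+0.01j, (0.04-0.04j), -0.07+0.11j]] + [[(0.03+0.02j), -0.07-0.06j, 0.14+0.17j], [(-0.03-0.02j), (0.08+0.06j), (-0.16-0.17j)], [(-0.01-0.01j), (0.04+0.04j), -0.07-0.11j]]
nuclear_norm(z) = 1.01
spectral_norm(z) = 0.65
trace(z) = -0.41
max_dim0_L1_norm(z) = 0.77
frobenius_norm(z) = 0.74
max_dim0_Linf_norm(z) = 0.52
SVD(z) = [[-0.36, 0.93, 0.11], [-0.89, -0.3, -0.34], [-0.28, -0.22, 0.93]] @ diag([0.6457873231013265, 0.3650381991616823, 0.00241794839052206]) @ [[0.55, 0.03, 0.83], [-0.51, -0.78, 0.36], [-0.66, 0.63, 0.42]]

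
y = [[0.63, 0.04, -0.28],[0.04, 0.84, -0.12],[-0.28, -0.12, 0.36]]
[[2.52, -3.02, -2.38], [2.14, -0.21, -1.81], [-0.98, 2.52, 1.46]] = y @ [[4.58,-2.49,-3.27], [2.57,0.62,-1.87], [1.69,5.28,0.88]]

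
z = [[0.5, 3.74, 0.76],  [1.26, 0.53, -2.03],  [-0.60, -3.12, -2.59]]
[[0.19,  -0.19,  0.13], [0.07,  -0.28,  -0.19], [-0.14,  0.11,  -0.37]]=z @ [[0.02, -0.14, 0.06], [0.05, -0.04, 0.0], [-0.01, 0.04, 0.13]]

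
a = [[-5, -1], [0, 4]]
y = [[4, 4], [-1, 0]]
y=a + [[9, 5], [-1, -4]]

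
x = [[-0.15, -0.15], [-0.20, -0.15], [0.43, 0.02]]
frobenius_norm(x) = 0.54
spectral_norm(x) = 0.51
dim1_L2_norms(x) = [0.21, 0.25, 0.43]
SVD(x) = [[-0.36,-0.62], [-0.45,-0.54], [0.82,-0.57]] @ diag([0.51424046396992, 0.16839461160025712]) @ [[0.96, 0.27], [-0.27, 0.96]]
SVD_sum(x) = [[-0.18, -0.05],[-0.22, -0.06],[0.40, 0.11]] + [[0.03, -0.1], [0.02, -0.09], [0.03, -0.09]]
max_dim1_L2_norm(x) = 0.43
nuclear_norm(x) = 0.68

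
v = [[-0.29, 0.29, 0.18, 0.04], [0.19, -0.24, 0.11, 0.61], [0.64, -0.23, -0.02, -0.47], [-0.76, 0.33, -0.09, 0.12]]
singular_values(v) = [1.21, 0.75, 0.24, 0.0]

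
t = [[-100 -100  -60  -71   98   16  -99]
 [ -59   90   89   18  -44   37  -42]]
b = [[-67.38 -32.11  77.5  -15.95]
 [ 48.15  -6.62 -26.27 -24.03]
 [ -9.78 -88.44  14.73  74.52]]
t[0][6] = -99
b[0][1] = -32.11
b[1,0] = 48.15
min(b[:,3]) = -24.03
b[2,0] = -9.78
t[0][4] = 98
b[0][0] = -67.38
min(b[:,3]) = -24.03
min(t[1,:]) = -59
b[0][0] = -67.38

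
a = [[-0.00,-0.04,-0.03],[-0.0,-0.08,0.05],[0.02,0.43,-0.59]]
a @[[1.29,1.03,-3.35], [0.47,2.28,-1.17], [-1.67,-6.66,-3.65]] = [[0.03, 0.11, 0.16],  [-0.12, -0.52, -0.09],  [1.21, 4.93, 1.58]]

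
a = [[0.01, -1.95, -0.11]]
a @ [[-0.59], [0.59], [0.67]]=[[-1.23]]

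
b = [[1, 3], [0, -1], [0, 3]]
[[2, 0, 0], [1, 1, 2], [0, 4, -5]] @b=[[2, 6], [1, 8], [0, -19]]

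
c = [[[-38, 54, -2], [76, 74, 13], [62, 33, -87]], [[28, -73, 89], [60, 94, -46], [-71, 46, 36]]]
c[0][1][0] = 76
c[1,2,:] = [-71, 46, 36]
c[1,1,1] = 94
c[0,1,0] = 76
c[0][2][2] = -87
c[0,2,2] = -87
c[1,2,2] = 36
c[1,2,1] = 46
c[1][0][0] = 28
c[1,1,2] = -46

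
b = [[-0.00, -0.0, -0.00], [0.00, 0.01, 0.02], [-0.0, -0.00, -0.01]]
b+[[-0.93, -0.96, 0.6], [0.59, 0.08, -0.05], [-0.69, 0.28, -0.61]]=[[-0.93, -0.96, 0.60], [0.59, 0.09, -0.03], [-0.69, 0.28, -0.62]]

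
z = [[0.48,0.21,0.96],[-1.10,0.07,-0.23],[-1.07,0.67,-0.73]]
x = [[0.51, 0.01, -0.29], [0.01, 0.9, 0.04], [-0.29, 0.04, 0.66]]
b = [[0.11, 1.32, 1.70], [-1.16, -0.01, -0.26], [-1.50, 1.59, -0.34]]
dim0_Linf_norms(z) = [1.1, 0.67, 0.96]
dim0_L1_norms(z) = [2.65, 0.95, 1.92]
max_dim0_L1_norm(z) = 2.65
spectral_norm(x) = 0.92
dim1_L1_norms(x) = [0.81, 0.95, 0.99]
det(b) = -3.12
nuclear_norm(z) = 3.18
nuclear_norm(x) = 2.07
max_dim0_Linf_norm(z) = 1.1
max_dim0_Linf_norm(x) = 0.9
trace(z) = -0.18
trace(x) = 2.07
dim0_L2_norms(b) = [1.9, 2.07, 1.75]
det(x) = 0.23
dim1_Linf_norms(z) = [0.96, 1.1, 1.07]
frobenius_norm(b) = 3.31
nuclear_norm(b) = 5.18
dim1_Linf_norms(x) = [0.51, 0.9, 0.66]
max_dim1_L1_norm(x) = 0.99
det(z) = -0.70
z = x @ b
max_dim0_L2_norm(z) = 1.61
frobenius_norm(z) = 2.14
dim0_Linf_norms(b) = [1.5, 1.59, 1.7]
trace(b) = -0.24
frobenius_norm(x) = 1.30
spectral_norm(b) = 2.52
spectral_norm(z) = 1.95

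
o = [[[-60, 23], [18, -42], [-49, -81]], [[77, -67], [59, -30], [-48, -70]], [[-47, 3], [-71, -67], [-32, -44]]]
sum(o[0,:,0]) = -91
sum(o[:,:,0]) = -153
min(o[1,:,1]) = -70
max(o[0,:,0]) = 18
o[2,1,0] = -71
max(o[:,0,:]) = 77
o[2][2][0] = -32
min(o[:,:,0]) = -71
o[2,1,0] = -71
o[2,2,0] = -32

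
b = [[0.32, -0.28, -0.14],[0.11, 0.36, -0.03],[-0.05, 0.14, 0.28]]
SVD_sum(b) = [[0.17, -0.34, -0.17], [-0.10, 0.19, 0.1], [-0.1, 0.2, 0.1]] + [[0.08, 0.07, -0.05],[0.21, 0.17, -0.13],[-0.05, -0.04, 0.03]] + [[0.06, -0.01, 0.09], [0.00, -0.00, 0.00], [0.11, -0.02, 0.14]]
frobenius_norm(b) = 0.67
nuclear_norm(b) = 1.08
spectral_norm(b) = 0.54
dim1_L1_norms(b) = [0.74, 0.5, 0.47]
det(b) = 0.04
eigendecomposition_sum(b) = [[0.14+0.09j, -0.14+0.28j, -0.12+0.02j], [(0.07-0.09j), (0.18+0.11j), 0.01+0.08j], [-0.06-0.05j, (0.07-0.14j), (0.06-0.01j)]] + [[(0.14-0.09j),  -0.14-0.28j,  (-0.12-0.02j)], [(0.07+0.09j),  0.18-0.11j,  0.01-0.08j], [-0.06+0.05j,  0.07+0.14j,  0.06+0.01j]] + [[(0.05+0j), -0.00+0.00j, (0.1+0j)], [-0.02-0.00j, 0.00-0.00j, (-0.04-0j)], [(0.08+0j), -0.00+0.00j, 0.16+0.00j]]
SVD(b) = [[-0.77, -0.37, 0.52],[0.43, -0.9, 0.01],[0.46, 0.23, 0.86]] @ diag([0.5399191624716096, 0.3291505665122014, 0.2089191292358183]) @ [[-0.41, 0.81, 0.42], [-0.69, -0.58, 0.43], [0.59, -0.11, 0.8]]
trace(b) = 0.96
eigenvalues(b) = [(0.37+0.19j), (0.37-0.19j), (0.21+0j)]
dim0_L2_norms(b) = [0.34, 0.48, 0.31]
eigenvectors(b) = [[(0.77+0j),  0.77-0.00j,  (0.52+0j)], [(0.04-0.51j),  (0.04+0.51j),  (-0.22+0j)], [(-0.38-0.01j),  (-0.38+0.01j),  (0.83+0j)]]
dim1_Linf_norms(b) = [0.32, 0.36, 0.28]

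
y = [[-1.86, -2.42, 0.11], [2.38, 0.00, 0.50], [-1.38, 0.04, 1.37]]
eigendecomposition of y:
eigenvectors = [[-0.23+0.64j,  (-0.23-0.64j),  (-0.09+0j)], [0.68+0.00j,  0.68-0.00j,  0.18+0.00j], [-0.26+0.12j,  -0.26-0.12j,  (0.98+0j)]]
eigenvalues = [(-1+2.32j), (-1-2.32j), (1.51+0j)]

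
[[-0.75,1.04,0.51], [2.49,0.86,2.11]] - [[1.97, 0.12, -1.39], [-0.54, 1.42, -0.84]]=[[-2.72, 0.92, 1.90],  [3.03, -0.56, 2.95]]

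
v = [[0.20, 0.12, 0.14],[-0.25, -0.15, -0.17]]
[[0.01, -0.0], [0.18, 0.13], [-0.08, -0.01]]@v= [[0.00, 0.00, 0.0], [0.0, 0.0, 0.0], [-0.01, -0.01, -0.01]]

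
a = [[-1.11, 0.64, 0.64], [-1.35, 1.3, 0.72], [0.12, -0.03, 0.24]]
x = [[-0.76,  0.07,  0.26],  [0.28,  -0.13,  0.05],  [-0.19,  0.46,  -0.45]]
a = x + [[-0.35, 0.57, 0.38], [-1.63, 1.43, 0.67], [0.31, -0.49, 0.69]]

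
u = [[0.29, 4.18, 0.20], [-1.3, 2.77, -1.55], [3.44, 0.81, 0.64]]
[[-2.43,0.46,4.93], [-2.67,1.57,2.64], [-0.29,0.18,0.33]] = u@[[-0.07, 0.19, -0.30],[-0.61, 0.14, 1.17],[0.69, -0.92, 0.64]]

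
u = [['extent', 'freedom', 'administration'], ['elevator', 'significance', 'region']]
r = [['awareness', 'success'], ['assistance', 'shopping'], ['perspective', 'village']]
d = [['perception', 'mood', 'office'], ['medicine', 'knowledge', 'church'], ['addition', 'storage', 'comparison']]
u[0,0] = 'extent'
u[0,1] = 'freedom'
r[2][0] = 'perspective'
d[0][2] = 'office'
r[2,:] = ['perspective', 'village']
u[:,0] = ['extent', 'elevator']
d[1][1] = 'knowledge'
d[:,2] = ['office', 'church', 'comparison']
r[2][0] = 'perspective'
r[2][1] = 'village'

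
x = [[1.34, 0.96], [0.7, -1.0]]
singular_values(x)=[1.65, 1.22]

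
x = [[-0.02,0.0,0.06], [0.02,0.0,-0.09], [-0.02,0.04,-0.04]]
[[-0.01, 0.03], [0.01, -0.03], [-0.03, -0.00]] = x@ [[0.56, -1.65], [-0.48, -0.98], [0.02, -0.08]]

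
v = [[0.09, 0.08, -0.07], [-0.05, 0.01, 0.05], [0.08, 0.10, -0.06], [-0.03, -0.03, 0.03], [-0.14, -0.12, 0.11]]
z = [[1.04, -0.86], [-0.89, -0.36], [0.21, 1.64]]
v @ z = [[0.01, -0.22], [-0.05, 0.12], [-0.02, -0.20], [0.00, 0.09], [-0.02, 0.34]]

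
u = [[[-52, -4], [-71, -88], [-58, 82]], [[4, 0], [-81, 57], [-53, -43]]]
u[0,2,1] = 82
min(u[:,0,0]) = -52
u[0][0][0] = -52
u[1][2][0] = -53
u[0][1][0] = -71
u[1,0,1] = 0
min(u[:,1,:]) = -88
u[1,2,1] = -43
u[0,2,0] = -58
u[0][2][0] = -58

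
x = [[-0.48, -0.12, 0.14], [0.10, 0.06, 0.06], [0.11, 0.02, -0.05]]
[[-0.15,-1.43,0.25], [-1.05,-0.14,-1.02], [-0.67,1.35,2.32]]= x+[[0.33, -1.31, 0.11], [-1.15, -0.20, -1.08], [-0.78, 1.33, 2.37]]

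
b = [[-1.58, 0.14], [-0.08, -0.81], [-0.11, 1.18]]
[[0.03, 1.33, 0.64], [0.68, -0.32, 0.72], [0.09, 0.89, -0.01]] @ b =[[-0.22, -0.32], [-1.13, 1.2], [-0.21, -0.72]]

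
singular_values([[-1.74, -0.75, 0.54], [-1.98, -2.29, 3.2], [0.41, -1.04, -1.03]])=[4.71, 1.48, 1.11]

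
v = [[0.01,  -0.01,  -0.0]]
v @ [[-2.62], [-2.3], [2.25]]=[[-0.0]]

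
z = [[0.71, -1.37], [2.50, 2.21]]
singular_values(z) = [3.36, 1.49]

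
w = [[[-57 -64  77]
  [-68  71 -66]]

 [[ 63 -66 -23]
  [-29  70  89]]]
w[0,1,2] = -66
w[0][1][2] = -66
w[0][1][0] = -68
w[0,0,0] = -57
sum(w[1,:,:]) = 104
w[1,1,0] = -29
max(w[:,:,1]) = 71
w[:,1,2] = [-66, 89]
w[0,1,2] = -66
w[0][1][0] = -68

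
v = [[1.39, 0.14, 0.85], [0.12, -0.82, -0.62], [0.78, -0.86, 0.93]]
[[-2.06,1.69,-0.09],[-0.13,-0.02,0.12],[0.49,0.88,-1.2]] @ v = [[-2.73, -1.60, -2.88], [-0.09, -0.1, 0.01], [-0.15, 0.38, -1.25]]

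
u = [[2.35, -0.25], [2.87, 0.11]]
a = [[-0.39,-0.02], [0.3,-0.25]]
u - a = [[2.74,-0.23], [2.57,0.36]]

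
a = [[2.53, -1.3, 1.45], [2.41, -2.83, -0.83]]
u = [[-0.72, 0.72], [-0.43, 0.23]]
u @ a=[[-0.09, -1.10, -1.64], [-0.53, -0.09, -0.81]]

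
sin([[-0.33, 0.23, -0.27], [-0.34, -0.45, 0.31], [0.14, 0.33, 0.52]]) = [[-0.35, 0.21, -0.26],  [-0.31, -0.45, 0.3],  [0.13, 0.32, 0.48]]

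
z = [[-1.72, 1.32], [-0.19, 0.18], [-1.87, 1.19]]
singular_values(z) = [3.11, 0.14]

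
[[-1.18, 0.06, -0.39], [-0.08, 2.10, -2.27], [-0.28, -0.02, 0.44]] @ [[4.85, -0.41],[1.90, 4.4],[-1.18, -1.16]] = [[-5.15,1.2], [6.28,11.91], [-1.92,-0.48]]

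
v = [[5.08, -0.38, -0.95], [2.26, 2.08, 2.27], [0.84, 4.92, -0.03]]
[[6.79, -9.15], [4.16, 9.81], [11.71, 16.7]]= v @[[1.24, -1.13], [2.16, 3.6], [-1.38, 2.15]]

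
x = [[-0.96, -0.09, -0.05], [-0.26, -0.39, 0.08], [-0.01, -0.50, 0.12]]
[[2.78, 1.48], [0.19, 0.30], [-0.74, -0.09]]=x @ [[-3.09, -1.28], [1.7, -0.71], [0.62, -3.81]]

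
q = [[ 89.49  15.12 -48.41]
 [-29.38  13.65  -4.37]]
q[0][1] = 15.12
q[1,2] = -4.37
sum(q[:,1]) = 28.77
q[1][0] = -29.38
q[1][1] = 13.65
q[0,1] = 15.12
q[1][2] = -4.37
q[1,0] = -29.38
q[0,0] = 89.49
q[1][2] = -4.37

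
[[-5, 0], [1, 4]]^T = [[-5, 1], [0, 4]]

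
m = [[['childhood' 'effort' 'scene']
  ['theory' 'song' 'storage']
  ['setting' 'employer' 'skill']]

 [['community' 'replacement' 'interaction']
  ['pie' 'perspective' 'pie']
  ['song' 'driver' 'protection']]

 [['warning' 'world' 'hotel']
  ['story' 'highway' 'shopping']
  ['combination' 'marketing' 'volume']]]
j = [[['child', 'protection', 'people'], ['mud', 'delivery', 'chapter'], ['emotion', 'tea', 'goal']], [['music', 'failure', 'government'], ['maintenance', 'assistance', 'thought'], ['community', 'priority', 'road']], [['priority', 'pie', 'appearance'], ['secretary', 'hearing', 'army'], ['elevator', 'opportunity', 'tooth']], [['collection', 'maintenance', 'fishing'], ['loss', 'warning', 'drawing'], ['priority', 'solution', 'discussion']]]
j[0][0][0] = 'child'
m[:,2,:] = [['setting', 'employer', 'skill'], ['song', 'driver', 'protection'], ['combination', 'marketing', 'volume']]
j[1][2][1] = 'priority'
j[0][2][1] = 'tea'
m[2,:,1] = ['world', 'highway', 'marketing']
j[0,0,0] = 'child'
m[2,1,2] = 'shopping'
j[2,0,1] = 'pie'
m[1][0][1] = 'replacement'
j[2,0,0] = 'priority'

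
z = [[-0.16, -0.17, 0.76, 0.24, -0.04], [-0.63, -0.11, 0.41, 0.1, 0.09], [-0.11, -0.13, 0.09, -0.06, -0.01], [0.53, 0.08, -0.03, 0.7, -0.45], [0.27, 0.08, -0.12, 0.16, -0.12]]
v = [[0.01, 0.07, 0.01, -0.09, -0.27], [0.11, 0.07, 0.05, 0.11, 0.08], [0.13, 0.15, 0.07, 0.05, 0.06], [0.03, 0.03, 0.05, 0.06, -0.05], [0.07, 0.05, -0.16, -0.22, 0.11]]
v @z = [[-0.17,  -0.04,  0.07,  -0.1,  0.08], [0.01,  -0.02,  0.10,  0.12,  -0.06], [-0.08,  -0.04,  0.16,  0.09,  -0.02], [-0.01,  -0.01,  0.04,  0.04,  -0.02], [-0.11,  -0.01,  0.05,  -0.10,  0.09]]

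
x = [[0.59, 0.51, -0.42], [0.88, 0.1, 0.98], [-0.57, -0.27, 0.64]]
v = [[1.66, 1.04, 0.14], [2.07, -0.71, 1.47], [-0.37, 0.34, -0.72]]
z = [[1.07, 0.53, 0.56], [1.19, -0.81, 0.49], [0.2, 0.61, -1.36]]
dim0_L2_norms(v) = [2.68, 1.3, 1.64]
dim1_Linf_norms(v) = [1.66, 2.07, 0.72]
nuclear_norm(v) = 4.79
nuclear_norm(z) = 4.15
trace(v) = 0.23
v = x + z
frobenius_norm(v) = 3.40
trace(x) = 1.33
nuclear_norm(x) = 2.75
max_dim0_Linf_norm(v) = 2.07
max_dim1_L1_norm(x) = 1.96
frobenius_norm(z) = 2.51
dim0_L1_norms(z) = [2.46, 1.95, 2.41]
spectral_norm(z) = 1.93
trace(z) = -1.10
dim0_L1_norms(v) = [4.1, 2.09, 2.33]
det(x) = -0.30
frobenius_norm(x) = 1.83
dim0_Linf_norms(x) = [0.88, 0.51, 0.98]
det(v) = 1.07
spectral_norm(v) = 3.03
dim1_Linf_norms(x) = [0.59, 0.98, 0.64]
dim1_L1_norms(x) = [1.52, 1.96, 1.48]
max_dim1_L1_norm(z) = 2.49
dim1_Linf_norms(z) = [1.07, 1.19, 1.36]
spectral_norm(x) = 1.33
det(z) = 2.27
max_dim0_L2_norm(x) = 1.24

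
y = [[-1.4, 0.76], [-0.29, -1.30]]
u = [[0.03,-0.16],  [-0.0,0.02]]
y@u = [[-0.04, 0.24], [-0.01, 0.02]]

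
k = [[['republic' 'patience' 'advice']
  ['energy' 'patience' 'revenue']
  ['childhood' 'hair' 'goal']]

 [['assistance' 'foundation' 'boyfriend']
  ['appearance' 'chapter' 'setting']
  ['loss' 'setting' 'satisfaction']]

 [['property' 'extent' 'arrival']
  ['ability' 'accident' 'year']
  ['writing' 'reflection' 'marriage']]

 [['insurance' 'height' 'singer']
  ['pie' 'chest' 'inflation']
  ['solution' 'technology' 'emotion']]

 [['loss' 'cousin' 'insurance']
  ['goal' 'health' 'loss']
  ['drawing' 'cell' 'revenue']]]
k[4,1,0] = 'goal'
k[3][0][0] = 'insurance'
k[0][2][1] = 'hair'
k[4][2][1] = 'cell'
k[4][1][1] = 'health'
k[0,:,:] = [['republic', 'patience', 'advice'], ['energy', 'patience', 'revenue'], ['childhood', 'hair', 'goal']]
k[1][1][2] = 'setting'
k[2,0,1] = 'extent'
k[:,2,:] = [['childhood', 'hair', 'goal'], ['loss', 'setting', 'satisfaction'], ['writing', 'reflection', 'marriage'], ['solution', 'technology', 'emotion'], ['drawing', 'cell', 'revenue']]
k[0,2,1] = 'hair'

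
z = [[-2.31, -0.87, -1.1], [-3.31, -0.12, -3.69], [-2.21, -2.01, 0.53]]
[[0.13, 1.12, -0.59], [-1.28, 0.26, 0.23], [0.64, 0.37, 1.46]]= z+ [[2.44,1.99,0.51], [2.03,0.38,3.92], [2.85,2.38,0.93]]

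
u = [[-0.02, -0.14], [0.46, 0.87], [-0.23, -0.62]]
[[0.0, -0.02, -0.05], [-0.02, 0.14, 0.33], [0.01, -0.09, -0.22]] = u @ [[-0.01, 0.06, 0.14], [-0.02, 0.13, 0.31]]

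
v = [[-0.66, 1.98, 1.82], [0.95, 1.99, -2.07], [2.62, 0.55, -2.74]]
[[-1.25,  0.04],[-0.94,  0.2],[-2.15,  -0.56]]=v @ [[-1.42, -0.48], [-0.49, 0.08], [-0.67, -0.24]]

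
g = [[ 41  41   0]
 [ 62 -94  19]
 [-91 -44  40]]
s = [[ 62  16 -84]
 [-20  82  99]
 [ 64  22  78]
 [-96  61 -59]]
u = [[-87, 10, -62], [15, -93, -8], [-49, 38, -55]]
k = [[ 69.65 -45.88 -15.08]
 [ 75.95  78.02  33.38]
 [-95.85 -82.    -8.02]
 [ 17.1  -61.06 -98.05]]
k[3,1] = -61.06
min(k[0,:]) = -45.88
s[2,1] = 22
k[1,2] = 33.38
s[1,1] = 82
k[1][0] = 75.95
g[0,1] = 41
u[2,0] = -49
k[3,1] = -61.06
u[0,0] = -87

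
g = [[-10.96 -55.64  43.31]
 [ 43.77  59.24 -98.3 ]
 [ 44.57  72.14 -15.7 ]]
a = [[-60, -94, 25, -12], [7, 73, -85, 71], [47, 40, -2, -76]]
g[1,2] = -98.3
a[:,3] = [-12, 71, -76]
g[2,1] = 72.14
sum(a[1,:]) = 66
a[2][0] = 47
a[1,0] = 7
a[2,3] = -76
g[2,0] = 44.57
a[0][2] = 25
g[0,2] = 43.31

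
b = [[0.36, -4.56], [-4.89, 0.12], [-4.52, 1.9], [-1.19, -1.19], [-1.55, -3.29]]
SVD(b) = [[-0.25, -0.71], [0.66, -0.24], [0.69, 0.07], [0.11, -0.25], [0.06, -0.61]] @ diag([7.05039691850312, 5.936396490427648]) @ [[-0.95, 0.31], [0.31, 0.95]]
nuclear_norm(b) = 12.99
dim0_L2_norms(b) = [6.95, 6.05]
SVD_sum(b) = [[1.68,-0.55], [-4.45,1.47], [-4.64,1.53], [-0.72,0.24], [-0.42,0.14]] + [[-1.32, -4.01], [-0.44, -1.35], [0.12, 0.37], [-0.47, -1.43], [-1.13, -3.43]]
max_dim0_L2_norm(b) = 6.95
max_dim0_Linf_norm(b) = 4.89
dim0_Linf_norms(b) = [4.89, 4.56]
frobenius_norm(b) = 9.22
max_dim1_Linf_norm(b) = 4.89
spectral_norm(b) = 7.05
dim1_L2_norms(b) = [4.57, 4.89, 4.9, 1.68, 3.64]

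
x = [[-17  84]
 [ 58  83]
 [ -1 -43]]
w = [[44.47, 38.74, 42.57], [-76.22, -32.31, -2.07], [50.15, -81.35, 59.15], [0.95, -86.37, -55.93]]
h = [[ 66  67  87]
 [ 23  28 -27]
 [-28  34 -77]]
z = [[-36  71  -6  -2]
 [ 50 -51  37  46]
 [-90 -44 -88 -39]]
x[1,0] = 58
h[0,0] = 66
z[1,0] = 50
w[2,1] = -81.35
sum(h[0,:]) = 220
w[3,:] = [0.95, -86.37, -55.93]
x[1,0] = 58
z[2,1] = -44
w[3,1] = -86.37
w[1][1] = -32.31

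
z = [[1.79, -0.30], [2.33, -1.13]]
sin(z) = [[1.19, -0.22],[1.71, -0.96]]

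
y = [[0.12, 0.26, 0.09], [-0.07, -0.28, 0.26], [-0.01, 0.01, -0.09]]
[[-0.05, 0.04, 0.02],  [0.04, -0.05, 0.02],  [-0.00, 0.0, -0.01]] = y@[[-0.2,0.04,0.01],  [-0.09,0.14,0.03],  [0.02,-0.03,0.10]]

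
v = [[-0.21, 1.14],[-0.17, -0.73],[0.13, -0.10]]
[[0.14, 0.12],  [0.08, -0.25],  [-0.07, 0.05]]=v@[[-0.56, 0.55],[0.02, 0.21]]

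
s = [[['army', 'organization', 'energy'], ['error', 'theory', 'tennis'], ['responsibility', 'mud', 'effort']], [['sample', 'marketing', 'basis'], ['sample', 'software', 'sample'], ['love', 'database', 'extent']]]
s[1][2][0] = 'love'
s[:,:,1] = [['organization', 'theory', 'mud'], ['marketing', 'software', 'database']]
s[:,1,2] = ['tennis', 'sample']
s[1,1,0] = 'sample'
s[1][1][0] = 'sample'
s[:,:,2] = [['energy', 'tennis', 'effort'], ['basis', 'sample', 'extent']]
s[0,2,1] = 'mud'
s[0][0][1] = 'organization'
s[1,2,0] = 'love'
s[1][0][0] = 'sample'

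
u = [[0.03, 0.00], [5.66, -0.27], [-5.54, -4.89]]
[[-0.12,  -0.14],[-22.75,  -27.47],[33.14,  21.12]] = u @ [[-4.12, -4.8],[-2.11, 1.12]]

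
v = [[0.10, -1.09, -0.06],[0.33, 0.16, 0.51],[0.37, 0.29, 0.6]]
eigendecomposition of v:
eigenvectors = [[-0.78+0.00j, (-0.78-0j), -0.82+0.00j],[(0.22+0.32j), (0.22-0.32j), -0.10+0.00j],[0.33+0.36j, 0.33-0.36j, 0.56+0.00j]]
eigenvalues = [(0.43+0.47j), (0.43-0.47j), (0.01+0j)]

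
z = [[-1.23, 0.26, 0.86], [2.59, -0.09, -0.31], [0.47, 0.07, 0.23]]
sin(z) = [[-0.61, 0.17, 0.56],  [1.58, 0.03, 0.08],  [0.34, 0.08, 0.25]]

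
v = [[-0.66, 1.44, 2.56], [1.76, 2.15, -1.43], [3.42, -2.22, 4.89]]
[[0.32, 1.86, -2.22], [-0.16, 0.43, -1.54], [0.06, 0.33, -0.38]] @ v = [[-4.53, 9.39, -12.70], [-4.4, 4.11, -8.56], [-0.76, 1.64, -2.18]]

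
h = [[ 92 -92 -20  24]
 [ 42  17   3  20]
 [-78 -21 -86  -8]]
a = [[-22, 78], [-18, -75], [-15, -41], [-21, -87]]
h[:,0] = [92, 42, -78]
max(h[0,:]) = 92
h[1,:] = [42, 17, 3, 20]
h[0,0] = 92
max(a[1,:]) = -18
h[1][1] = 17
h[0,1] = -92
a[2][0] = -15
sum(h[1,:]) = 82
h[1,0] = 42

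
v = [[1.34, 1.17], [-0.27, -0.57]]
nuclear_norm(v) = 2.11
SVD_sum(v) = [[1.29, 1.22], [-0.43, -0.41]] + [[0.05, -0.05], [0.16, -0.16]]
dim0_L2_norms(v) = [1.37, 1.3]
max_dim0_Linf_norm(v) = 1.34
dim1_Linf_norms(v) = [1.34, 0.57]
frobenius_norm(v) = 1.89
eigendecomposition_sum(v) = [[1.29, 0.88], [-0.20, -0.14]] + [[0.05, 0.29], [-0.07, -0.43]]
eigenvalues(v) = [1.16, -0.39]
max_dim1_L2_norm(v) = 1.78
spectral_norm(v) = 1.87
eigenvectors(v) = [[0.99, -0.56], [-0.15, 0.83]]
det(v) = -0.45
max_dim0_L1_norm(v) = 1.74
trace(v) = 0.77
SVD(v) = [[-0.95,0.31], [0.31,0.95]] @ diag([1.87218172612973, 0.23923959610797063]) @ [[-0.72,-0.69],[0.69,-0.72]]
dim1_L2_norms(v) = [1.78, 0.63]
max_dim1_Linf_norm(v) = 1.34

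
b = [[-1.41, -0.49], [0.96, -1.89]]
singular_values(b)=[2.14, 1.47]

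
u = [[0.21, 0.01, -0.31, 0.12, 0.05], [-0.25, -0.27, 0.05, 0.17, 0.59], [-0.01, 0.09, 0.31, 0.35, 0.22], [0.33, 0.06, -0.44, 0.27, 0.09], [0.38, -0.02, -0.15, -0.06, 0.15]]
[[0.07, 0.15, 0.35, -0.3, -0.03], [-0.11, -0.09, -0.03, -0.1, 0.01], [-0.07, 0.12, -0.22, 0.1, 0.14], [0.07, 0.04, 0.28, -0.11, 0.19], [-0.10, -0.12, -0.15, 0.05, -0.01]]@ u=[[-0.14,-0.03,0.23,0.08,0.14],[-0.03,0.01,0.06,-0.07,-0.07],[0.04,-0.05,-0.11,-0.05,0.05],[0.04,0.00,0.09,0.07,0.11],[0.02,0.02,-0.04,-0.07,-0.11]]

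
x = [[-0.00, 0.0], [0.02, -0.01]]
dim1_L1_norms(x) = [0.0, 0.03]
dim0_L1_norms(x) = [0.02, 0.01]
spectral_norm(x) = 0.02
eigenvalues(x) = [-0.01, -0.0]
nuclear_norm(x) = 0.02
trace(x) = -0.01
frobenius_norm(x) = 0.02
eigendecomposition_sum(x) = [[-0.00,  -0.00], [0.02,  -0.01]] + [[-0.00, -0.0], [-0.0, -0.0]]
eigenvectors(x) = [[0.0,0.45], [1.0,0.89]]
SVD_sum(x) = [[0.0, 0.00], [0.02, -0.01]] + [[0.00, 0.0], [0.00, 0.0]]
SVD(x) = [[0.0, 1.0], [1.0, 0.0]] @ diag([0.022360679774997897, 0.0]) @ [[0.89, -0.45], [0.45, 0.89]]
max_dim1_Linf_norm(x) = 0.02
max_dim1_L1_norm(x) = 0.03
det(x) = 0.00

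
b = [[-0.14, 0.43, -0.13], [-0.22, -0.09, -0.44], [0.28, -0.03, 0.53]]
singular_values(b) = [0.8, 0.44, 0.0]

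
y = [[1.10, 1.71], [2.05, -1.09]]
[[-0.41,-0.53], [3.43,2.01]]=y @[[1.15,0.61],[-0.98,-0.7]]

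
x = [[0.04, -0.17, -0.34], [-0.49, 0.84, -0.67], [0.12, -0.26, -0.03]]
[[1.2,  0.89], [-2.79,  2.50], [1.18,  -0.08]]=x@[[1.51, 2.21], [-3.66, 1.71], [-1.53, -3.21]]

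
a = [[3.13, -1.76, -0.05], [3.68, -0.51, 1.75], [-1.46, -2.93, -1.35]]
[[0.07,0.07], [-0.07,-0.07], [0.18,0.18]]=a@[[0.0, 0.00], [-0.04, -0.04], [-0.05, -0.05]]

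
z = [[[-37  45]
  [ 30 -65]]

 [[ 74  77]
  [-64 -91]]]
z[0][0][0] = -37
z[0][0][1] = 45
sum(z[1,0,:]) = 151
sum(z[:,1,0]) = -34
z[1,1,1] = -91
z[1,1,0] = -64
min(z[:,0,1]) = 45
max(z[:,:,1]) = 77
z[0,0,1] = 45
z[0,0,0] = -37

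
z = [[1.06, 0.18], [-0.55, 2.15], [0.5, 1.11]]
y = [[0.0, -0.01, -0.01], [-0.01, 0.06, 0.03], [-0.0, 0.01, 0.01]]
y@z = [[0.00, -0.03], [-0.03, 0.16], [-0.00, 0.03]]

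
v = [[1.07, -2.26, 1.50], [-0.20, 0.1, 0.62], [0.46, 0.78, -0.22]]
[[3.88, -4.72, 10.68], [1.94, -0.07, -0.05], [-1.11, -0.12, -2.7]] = v @ [[-0.77, -1.82, 0.9],[-0.15, 0.69, -3.76],[2.91, -0.81, 0.81]]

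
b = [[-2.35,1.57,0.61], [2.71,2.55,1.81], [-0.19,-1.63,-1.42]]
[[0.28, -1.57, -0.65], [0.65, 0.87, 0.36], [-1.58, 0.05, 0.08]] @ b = [[-4.79, -2.50, -1.75], [0.76, 2.65, 1.46], [3.83, -2.48, -0.99]]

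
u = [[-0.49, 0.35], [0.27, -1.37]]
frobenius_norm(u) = 1.52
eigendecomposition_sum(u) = [[-0.36, -0.13],  [-0.1, -0.04]] + [[-0.13, 0.48],[0.37, -1.33]]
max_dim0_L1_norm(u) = 1.72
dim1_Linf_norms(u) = [0.49, 1.37]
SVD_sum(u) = [[-0.13, 0.45], [0.39, -1.33]] + [[-0.36,-0.10], [-0.12,-0.04]]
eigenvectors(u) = [[0.96,-0.34],[0.27,0.94]]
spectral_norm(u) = 1.47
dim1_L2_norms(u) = [0.6, 1.4]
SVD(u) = [[-0.32, 0.95], [0.95, 0.32]] @ diag([1.4690976832199343, 0.3926219519561036]) @ [[0.28,-0.96], [-0.96,-0.28]]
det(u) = 0.58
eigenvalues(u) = [-0.39, -1.47]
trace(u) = -1.86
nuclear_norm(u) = 1.86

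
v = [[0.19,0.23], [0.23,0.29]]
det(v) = 0.00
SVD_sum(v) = [[0.19, 0.23],[0.23, 0.29]] + [[0.00,  -0.00],[-0.0,  0.00]]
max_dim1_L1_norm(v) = 0.52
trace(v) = 0.48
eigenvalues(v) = [0.0, 0.48]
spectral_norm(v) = 0.48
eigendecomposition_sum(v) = [[0.0, -0.0], [-0.0, 0.0]] + [[0.19, 0.23], [0.23, 0.29]]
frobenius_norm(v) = 0.48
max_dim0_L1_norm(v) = 0.52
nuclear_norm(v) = 0.48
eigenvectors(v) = [[-0.78, -0.63], [0.63, -0.78]]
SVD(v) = [[-0.63,-0.78], [-0.78,0.63]] @ diag([0.4753720459187965, 0.004627954081203577]) @ [[-0.63, -0.78], [-0.78, 0.63]]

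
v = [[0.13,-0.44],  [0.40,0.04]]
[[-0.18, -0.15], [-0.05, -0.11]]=v@[[-0.16, -0.31], [0.37, 0.26]]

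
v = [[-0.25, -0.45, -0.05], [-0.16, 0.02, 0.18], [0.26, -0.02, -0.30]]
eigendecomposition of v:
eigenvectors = [[0.59, 0.62, -0.68],  [0.41, -0.34, 0.5],  [-0.69, 0.71, -0.55]]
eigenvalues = [-0.51, -0.06, 0.04]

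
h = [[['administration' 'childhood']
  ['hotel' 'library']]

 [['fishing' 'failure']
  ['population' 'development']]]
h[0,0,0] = 'administration'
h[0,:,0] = ['administration', 'hotel']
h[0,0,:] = ['administration', 'childhood']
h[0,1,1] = 'library'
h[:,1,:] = [['hotel', 'library'], ['population', 'development']]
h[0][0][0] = 'administration'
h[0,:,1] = ['childhood', 'library']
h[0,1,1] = 'library'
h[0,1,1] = 'library'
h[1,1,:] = ['population', 'development']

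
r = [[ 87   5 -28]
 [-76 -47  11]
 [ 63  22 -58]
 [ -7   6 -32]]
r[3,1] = 6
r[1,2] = 11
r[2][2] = -58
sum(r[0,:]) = 64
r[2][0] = 63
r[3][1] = 6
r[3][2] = -32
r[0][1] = 5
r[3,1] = 6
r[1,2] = 11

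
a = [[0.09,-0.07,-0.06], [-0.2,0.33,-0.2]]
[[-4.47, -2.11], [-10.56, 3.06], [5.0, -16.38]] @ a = [[0.02, -0.38, 0.69], [-1.56, 1.75, 0.02], [3.73, -5.76, 2.98]]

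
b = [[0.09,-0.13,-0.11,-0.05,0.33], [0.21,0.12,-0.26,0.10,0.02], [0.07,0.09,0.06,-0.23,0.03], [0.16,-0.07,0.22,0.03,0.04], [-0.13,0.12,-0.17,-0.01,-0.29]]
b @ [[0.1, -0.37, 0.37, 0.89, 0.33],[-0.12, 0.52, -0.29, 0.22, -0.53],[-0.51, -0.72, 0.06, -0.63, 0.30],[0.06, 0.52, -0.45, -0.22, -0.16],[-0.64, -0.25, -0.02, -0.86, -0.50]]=[[-0.13, -0.13, 0.08, -0.15, -0.09], [0.13, 0.22, -0.02, 0.34, -0.1], [-0.07, -0.15, 0.11, 0.07, 0.02], [-0.11, -0.25, 0.08, -0.05, 0.13], [0.24, 0.30, -0.08, 0.27, -0.01]]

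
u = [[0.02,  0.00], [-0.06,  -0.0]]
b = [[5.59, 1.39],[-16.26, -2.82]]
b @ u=[[0.03, 0.0], [-0.16, 0.0]]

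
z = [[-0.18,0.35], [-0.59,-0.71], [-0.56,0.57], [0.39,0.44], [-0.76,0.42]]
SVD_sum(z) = [[-0.29, 0.18], [-0.10, 0.06], [-0.66, 0.42], [0.08, -0.05], [-0.73, 0.47]] + [[0.11, 0.17], [-0.49, -0.77], [0.1, 0.15], [0.31, 0.49], [-0.03, -0.05]]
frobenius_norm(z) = 1.66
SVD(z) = [[-0.28, 0.18], [-0.09, -0.82], [-0.64, 0.16], [0.07, 0.52], [-0.71, -0.05]] @ diag([1.2226109461159023, 1.1182676220107501]) @ [[0.84, -0.54],[0.54, 0.84]]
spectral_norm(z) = 1.22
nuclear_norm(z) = 2.34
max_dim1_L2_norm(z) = 0.92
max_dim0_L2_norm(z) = 1.19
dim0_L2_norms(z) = [1.19, 1.15]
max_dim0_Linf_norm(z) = 0.76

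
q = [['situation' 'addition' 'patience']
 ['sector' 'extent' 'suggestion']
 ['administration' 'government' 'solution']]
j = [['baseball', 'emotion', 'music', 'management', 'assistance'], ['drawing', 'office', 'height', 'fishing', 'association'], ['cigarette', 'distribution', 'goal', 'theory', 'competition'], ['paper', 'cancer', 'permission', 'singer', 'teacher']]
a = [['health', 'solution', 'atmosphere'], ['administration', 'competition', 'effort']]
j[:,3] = ['management', 'fishing', 'theory', 'singer']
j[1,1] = 'office'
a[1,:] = ['administration', 'competition', 'effort']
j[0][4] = 'assistance'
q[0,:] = ['situation', 'addition', 'patience']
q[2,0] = 'administration'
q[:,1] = ['addition', 'extent', 'government']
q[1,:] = ['sector', 'extent', 'suggestion']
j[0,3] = 'management'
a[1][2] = 'effort'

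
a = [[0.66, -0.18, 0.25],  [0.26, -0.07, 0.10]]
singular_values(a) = [0.78, 0.0]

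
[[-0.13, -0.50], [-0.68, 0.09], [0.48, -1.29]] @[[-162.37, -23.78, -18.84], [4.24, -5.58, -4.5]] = [[18.99, 5.88, 4.7],[110.79, 15.67, 12.41],[-83.41, -4.22, -3.24]]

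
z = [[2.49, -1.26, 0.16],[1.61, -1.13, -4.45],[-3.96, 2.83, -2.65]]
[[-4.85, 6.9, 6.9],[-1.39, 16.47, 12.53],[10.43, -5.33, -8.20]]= z @ [[-1.0,2.60,2.13], [1.81,-0.67,-1.48], [-0.51,-2.59,-1.67]]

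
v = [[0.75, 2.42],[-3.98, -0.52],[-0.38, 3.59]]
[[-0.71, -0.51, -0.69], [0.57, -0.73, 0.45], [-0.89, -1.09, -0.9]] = v @ [[-0.11, 0.22, -0.08], [-0.26, -0.28, -0.26]]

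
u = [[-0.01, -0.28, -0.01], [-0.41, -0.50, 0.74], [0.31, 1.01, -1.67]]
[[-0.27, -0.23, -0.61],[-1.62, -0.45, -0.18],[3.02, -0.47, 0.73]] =u @ [[0.84, 2.28, -0.94],[0.98, 0.70, 2.19],[-1.06, 1.13, 0.71]]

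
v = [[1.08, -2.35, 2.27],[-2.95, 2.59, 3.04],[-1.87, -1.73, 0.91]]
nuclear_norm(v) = 10.82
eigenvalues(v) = [(4.51+0j), (0.03+2.9j), (0.03-2.9j)]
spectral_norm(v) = 5.06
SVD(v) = [[0.12, 0.86, -0.5], [-0.98, 0.01, -0.21], [-0.18, 0.51, 0.84]] @ diag([5.061737763382961, 3.777786084013031, 1.9796573234225026]) @ [[0.66, -0.49, -0.57], [-0.01, -0.76, 0.65], [-0.75, -0.42, -0.51]]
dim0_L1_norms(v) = [5.9, 6.67, 6.22]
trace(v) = 4.58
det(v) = 37.86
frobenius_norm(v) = 6.62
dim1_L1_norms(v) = [5.7, 8.58, 4.51]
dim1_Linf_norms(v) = [2.35, 3.04, 1.87]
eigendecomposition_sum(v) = [[(1.93+0j), (-1.97+0j), -0.44+0.00j], [-2.59-0.00j, (2.63+0j), (0.59-0j)], [0.24+0.00j, -0.24+0.00j, -0.05+0.00j]] + [[(-0.43+0.83j), (-0.19+0.63j), 1.36+0.13j],  [-0.18+0.83j, -0.02+0.60j, 1.22-0.20j],  [-1.06-0.06j, -0.74+0.09j, 0.48+1.46j]] + [[-0.43-0.83j, (-0.19-0.63j), (1.36-0.13j)], [-0.18-0.83j, (-0.02-0.6j), 1.22+0.20j], [-1.06+0.06j, -0.74-0.09j, (0.48-1.46j)]]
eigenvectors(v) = [[(0.6+0j), 0.23-0.52j, (0.23+0.52j)], [-0.80+0.00j, 0.08-0.51j, 0.08+0.51j], [(0.07+0j), (0.64+0j), (0.64-0j)]]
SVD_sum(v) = [[0.39, -0.29, -0.33],[-3.26, 2.44, 2.81],[-0.59, 0.44, 0.51]] + [[-0.05, -2.48, 2.10], [-0.0, -0.02, 0.02], [-0.03, -1.48, 1.25]] + [[0.74, 0.41, 0.5], [0.31, 0.17, 0.21], [-1.25, -0.70, -0.85]]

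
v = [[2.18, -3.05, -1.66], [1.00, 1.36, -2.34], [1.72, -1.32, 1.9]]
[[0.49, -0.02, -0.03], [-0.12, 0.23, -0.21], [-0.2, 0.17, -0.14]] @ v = [[1.0, -1.48, -0.82], [-0.39, 0.96, -0.74], [-0.51, 1.03, -0.33]]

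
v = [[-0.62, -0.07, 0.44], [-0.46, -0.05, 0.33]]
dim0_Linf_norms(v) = [0.62, 0.07, 0.44]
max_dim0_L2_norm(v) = 0.77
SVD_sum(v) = [[-0.62, -0.07, 0.44], [-0.46, -0.05, 0.33]] + [[-0.0, -0.0, -0.0], [0.00, 0.0, 0.00]]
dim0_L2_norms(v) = [0.77, 0.09, 0.55]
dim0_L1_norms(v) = [1.08, 0.12, 0.77]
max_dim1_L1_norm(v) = 1.13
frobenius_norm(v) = 0.95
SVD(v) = [[-0.8, -0.6], [-0.60, 0.8]] @ diag([0.9517834480089391, 0.002875429744450749]) @ [[0.81, 0.09, -0.58], [0.42, 0.59, 0.69]]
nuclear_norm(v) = 0.95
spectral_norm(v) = 0.95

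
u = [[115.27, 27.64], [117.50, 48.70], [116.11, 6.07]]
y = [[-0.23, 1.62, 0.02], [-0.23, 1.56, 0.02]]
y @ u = [[166.16, 72.66], [159.11, 69.74]]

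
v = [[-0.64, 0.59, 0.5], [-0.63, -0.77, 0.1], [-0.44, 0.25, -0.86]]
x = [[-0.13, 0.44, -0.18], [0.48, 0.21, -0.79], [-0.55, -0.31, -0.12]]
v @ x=[[0.09,-0.31,-0.41], [-0.34,-0.47,0.71], [0.65,0.13,-0.02]]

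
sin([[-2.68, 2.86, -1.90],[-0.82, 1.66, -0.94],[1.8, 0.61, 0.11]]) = [[-3.27, 3.04, -2.11], [-1.22, 2.14, -1.25], [1.47, 1.88, -0.55]]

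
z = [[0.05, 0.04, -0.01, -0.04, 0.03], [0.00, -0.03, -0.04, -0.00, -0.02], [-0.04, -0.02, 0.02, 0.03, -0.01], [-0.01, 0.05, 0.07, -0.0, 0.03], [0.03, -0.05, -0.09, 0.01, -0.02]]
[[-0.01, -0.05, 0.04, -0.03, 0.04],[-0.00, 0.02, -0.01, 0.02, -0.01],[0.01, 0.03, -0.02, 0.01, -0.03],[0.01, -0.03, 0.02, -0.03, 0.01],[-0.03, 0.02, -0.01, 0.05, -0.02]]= z@[[-0.76, -0.59, 0.50, 0.02, 0.29], [0.77, -0.29, 0.18, 0.39, 0.11], [-0.32, -0.16, 0.11, -0.56, 0.27], [-0.04, 0.08, -0.04, 0.90, -0.70], [-0.33, -0.36, 0.21, -0.38, -0.28]]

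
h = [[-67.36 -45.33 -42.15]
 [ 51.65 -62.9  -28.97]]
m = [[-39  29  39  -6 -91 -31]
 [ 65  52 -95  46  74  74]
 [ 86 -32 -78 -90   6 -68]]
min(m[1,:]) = -95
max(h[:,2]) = -28.97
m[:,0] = [-39, 65, 86]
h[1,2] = -28.97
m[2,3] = -90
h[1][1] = -62.9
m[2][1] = -32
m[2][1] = -32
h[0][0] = -67.36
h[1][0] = 51.65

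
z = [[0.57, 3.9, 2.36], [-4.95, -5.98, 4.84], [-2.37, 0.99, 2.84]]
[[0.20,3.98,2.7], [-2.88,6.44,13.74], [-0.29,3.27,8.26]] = z @[[-0.24, 0.74, -1.98], [0.34, -0.2, 0.28], [-0.42, 1.84, 1.16]]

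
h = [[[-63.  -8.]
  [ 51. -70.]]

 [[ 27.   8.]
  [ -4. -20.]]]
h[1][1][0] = -4.0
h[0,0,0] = -63.0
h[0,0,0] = -63.0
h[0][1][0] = 51.0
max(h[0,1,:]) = 51.0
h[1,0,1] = 8.0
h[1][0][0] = 27.0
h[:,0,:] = [[-63.0, -8.0], [27.0, 8.0]]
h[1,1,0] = -4.0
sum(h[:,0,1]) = 0.0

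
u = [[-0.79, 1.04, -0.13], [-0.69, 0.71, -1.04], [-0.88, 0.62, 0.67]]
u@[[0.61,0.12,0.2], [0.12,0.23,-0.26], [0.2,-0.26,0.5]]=[[-0.38, 0.18, -0.49], [-0.54, 0.35, -0.84], [-0.33, -0.14, -0.00]]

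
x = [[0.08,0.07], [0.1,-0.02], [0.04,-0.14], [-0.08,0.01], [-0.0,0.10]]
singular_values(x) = [0.19, 0.15]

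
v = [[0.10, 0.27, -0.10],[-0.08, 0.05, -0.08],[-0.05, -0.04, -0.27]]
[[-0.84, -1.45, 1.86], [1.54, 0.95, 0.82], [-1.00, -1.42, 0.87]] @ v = [[-0.06,-0.37,-0.3], [0.04,0.43,-0.45], [-0.03,-0.38,-0.02]]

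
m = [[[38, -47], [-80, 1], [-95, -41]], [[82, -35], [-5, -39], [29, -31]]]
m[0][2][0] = -95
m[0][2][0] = -95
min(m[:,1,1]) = -39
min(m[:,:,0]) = -95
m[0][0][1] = -47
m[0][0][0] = 38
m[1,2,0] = 29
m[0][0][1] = -47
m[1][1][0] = -5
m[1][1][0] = -5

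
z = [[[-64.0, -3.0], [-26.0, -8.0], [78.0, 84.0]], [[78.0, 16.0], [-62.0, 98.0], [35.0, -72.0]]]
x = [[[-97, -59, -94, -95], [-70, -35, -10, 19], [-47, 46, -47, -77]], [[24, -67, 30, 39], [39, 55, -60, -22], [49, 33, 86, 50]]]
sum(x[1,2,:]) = 218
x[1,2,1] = 33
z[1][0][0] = 78.0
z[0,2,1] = 84.0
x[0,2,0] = -47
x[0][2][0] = -47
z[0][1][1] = -8.0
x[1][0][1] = -67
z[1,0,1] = 16.0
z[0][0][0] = -64.0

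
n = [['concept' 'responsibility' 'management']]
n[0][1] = 'responsibility'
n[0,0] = 'concept'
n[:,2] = ['management']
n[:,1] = ['responsibility']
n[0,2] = 'management'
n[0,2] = 'management'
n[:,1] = ['responsibility']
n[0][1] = 'responsibility'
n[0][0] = 'concept'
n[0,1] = 'responsibility'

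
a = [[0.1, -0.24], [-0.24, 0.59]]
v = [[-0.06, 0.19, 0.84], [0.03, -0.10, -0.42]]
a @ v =[[-0.01,  0.04,  0.18], [0.03,  -0.1,  -0.45]]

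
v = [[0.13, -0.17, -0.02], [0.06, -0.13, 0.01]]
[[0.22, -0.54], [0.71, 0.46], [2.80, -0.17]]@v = [[-0.0, 0.03, -0.01], [0.12, -0.18, -0.01], [0.35, -0.45, -0.06]]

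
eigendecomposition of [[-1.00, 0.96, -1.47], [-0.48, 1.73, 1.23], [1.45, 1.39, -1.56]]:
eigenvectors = [[-0.73+0.00j, (-0.73-0j), (0.1+0j)], [(0.07-0.2j), 0.07+0.20j, 0.92+0.00j], [-0.21+0.62j, (-0.21-0.62j), 0.38+0.00j]]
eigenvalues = [(-1.51+1.53j), (-1.51-1.53j), (2.19+0j)]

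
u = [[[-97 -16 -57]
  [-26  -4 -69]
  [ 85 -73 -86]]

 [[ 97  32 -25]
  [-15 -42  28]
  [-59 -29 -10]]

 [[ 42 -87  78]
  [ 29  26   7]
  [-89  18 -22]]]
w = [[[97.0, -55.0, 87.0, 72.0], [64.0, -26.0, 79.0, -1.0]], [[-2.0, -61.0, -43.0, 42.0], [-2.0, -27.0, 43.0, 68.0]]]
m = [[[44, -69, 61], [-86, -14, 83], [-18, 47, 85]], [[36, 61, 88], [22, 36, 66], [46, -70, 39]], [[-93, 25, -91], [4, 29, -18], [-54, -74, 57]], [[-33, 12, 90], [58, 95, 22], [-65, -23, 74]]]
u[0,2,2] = -86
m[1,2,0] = 46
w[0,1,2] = 79.0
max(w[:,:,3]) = 72.0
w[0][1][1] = -26.0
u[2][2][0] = -89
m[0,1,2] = 83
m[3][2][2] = 74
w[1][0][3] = 42.0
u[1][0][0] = 97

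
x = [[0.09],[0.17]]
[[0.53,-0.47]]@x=[[-0.03]]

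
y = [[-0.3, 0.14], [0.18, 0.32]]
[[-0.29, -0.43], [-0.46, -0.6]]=y @ [[0.24,  0.44], [-1.56,  -2.12]]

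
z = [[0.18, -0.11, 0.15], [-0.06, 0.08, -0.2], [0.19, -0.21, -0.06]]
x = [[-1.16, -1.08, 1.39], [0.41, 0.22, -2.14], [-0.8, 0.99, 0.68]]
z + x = [[-0.98, -1.19, 1.54],[0.35, 0.3, -2.34],[-0.61, 0.78, 0.62]]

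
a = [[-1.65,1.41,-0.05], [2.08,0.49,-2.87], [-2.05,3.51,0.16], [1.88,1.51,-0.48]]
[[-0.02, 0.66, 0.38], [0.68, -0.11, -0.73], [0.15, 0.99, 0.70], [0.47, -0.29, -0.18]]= a @ [[0.12,-0.29,-0.14], [0.12,0.12,0.11], [-0.13,-0.15,0.17]]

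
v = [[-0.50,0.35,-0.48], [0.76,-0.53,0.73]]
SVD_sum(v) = [[-0.50, 0.35, -0.48], [0.76, -0.53, 0.73]] + [[0.00, 0.0, 0.00], [0.00, 0.00, 0.00]]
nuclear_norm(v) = 1.41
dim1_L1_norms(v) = [1.33, 2.02]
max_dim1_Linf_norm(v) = 0.76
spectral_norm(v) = 1.41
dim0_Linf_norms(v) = [0.76, 0.53, 0.73]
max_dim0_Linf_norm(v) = 0.76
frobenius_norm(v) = 1.41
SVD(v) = [[-0.55, 0.84],  [0.84, 0.55]] @ diag([1.4121964706739452, 0.0010621751513683025]) @ [[0.64,-0.45,0.62],[0.22,0.88,0.42]]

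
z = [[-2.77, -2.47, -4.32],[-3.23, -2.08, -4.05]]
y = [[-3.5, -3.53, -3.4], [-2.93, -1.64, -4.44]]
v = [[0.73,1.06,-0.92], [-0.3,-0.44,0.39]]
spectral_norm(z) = 7.96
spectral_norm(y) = 8.05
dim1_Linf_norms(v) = [1.06, 0.44]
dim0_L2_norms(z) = [4.26, 3.23, 5.92]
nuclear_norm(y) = 9.60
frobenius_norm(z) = 7.97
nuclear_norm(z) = 8.42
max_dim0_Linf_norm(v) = 1.06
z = y + v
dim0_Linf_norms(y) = [3.5, 3.53, 4.44]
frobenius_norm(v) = 1.71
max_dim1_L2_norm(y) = 6.02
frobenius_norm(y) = 8.20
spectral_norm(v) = 1.71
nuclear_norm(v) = 1.72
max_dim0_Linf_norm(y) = 4.44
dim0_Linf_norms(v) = [0.73, 1.06, 0.92]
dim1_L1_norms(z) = [9.56, 9.36]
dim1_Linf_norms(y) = [3.53, 4.44]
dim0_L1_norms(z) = [6.0, 4.55, 8.37]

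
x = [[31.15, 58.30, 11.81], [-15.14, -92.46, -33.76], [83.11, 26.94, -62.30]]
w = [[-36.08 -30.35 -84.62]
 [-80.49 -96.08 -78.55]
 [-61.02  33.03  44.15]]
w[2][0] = -61.02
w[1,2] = -78.55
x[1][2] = -33.76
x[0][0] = 31.15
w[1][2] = -78.55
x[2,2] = -62.3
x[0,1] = 58.3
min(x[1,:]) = -92.46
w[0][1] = -30.35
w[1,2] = -78.55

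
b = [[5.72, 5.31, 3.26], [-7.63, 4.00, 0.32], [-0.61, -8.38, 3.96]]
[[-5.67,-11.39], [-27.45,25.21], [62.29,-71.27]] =b @ [[1.07, -1.29], [-5.21, 4.53], [4.87, -8.61]]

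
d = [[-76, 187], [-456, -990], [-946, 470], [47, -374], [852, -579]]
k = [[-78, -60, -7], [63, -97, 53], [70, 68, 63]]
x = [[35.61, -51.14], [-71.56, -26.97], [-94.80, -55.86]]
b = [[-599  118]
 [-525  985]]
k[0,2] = -7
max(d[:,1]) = 470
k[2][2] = 63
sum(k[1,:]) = 19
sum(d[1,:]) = -1446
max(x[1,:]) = -26.97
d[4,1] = -579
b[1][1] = 985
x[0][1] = -51.14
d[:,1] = [187, -990, 470, -374, -579]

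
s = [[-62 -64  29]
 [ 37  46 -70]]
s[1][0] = 37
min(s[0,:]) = -64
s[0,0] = -62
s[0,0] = -62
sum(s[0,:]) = -97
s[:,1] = [-64, 46]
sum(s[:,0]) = -25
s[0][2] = 29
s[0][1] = -64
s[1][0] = 37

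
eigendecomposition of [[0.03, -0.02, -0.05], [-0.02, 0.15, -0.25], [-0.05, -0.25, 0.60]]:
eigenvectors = [[-0.75, -0.66, -0.06],[-0.58, 0.7, -0.4],[-0.30, 0.27, 0.91]]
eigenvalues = [-0.01, 0.07, 0.71]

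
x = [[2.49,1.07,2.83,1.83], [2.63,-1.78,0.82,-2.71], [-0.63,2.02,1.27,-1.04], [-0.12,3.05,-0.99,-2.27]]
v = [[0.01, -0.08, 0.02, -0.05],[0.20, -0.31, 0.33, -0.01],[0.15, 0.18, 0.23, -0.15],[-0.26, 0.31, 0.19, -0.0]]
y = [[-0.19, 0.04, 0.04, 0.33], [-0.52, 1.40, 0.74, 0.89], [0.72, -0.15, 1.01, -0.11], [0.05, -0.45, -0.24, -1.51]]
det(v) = 0.00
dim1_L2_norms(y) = [0.38, 1.89, 1.25, 1.59]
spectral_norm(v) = 0.56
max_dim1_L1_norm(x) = 8.22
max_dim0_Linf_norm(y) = 1.51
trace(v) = -0.07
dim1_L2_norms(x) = [4.32, 4.25, 2.68, 3.93]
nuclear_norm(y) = 4.64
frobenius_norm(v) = 0.76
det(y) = 0.40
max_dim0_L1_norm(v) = 0.88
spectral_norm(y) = 2.32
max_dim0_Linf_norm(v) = 0.33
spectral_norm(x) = 4.77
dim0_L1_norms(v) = [0.62, 0.88, 0.77, 0.21]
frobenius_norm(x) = 7.71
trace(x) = -0.29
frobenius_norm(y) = 2.80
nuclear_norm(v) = 1.31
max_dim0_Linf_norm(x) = 3.05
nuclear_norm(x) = 14.46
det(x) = 111.46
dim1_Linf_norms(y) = [0.33, 1.4, 1.01, 1.51]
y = v @ x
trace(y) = 0.71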